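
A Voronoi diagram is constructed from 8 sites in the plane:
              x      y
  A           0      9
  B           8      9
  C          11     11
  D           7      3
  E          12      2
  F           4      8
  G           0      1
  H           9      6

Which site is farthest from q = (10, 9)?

Compare squared distances (the ordering matches that of the actual distances):
|qA|² = 100 + 0 = 100
|qB|² = 4 + 0 = 4
|qC|² = 1 + 4 = 5
|qD|² = 9 + 36 = 45
|qE|² = 4 + 49 = 53
|qF|² = 36 + 1 = 37
|qG|² = 100 + 64 = 164
|qH|² = 1 + 9 = 10
The largest is to G.

G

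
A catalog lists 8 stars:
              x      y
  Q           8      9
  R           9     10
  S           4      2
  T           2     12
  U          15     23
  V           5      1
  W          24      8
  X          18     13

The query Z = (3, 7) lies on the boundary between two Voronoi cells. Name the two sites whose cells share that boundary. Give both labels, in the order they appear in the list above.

Squared distances from Z to each site:
|ZQ|² = 25 + 4 = 29
|ZR|² = 36 + 9 = 45
|ZS|² = 1 + 25 = 26
|ZT|² = 1 + 25 = 26
|ZU|² = 144 + 256 = 400
|ZV|² = 4 + 36 = 40
|ZW|² = 441 + 1 = 442
|ZX|² = 225 + 36 = 261
Z is equidistant from S and T (both at squared distance 26), and every other site is strictly farther — so Z lies on the S–T Voronoi edge.

S and T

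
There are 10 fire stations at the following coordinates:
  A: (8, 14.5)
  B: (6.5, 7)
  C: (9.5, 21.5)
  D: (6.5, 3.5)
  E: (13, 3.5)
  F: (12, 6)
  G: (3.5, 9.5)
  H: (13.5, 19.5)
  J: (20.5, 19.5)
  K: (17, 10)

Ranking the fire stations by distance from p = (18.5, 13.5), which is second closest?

J

Compare squared distances (the ordering matches that of the actual distances):
|pA|² = (18.5−8)² + (13.5−14.5)² = 110.25 + 1 = 111.25
|pB|² = (18.5−6.5)² + (13.5−7)² = 144 + 42.25 = 186.25
|pC|² = (18.5−9.5)² + (13.5−21.5)² = 81 + 64 = 145
|pD|² = (18.5−6.5)² + (13.5−3.5)² = 144 + 100 = 244
|pE|² = (18.5−13)² + (13.5−3.5)² = 30.25 + 100 = 130.25
|pF|² = (18.5−12)² + (13.5−6)² = 42.25 + 56.25 = 98.5
|pG|² = (18.5−3.5)² + (13.5−9.5)² = 225 + 16 = 241
|pH|² = (18.5−13.5)² + (13.5−19.5)² = 25 + 36 = 61
|pJ|² = (18.5−20.5)² + (13.5−19.5)² = 4 + 36 = 40
|pK|² = (18.5−17)² + (13.5−10)² = 2.25 + 12.25 = 14.5
Sorted ascending: K, J, H, … — the second-nearest is J.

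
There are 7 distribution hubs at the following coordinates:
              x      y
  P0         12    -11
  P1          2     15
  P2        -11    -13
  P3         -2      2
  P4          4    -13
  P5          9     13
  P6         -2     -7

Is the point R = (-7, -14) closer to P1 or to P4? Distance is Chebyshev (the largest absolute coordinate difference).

d(R,P1) = max(9, 29) = 29
d(R,P4) = max(11, 1) = 11
29 > 11, so P4 is closer.

P4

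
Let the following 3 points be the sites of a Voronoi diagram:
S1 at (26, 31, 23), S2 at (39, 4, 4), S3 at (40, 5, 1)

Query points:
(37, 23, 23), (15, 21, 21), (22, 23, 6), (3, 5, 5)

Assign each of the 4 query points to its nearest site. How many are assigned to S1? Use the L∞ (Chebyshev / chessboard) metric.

4

(37, 23, 23) — d to each: S1:11, S2:19, S3:22 → nearest is S1
(15, 21, 21) — d to each: S1:11, S2:24, S3:25 → nearest is S1
(22, 23, 6) — d to each: S1:17, S2:19, S3:18 → nearest is S1
(3, 5, 5) — d to each: S1:26, S2:36, S3:37 → nearest is S1
4 of the 4 points have S1 as nearest.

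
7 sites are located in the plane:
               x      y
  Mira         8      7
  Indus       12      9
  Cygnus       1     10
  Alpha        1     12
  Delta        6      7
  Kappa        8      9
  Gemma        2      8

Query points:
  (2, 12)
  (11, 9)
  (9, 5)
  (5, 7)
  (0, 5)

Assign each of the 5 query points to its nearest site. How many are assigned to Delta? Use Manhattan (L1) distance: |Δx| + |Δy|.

1

(2, 12) — d to each: Mira:11, Indus:13, Cygnus:3, Alpha:1, Delta:9, Kappa:9, Gemma:4 → nearest is Alpha
(11, 9) — d to each: Mira:5, Indus:1, Cygnus:11, Alpha:13, Delta:7, Kappa:3, Gemma:10 → nearest is Indus
(9, 5) — d to each: Mira:3, Indus:7, Cygnus:13, Alpha:15, Delta:5, Kappa:5, Gemma:10 → nearest is Mira
(5, 7) — d to each: Mira:3, Indus:9, Cygnus:7, Alpha:9, Delta:1, Kappa:5, Gemma:4 → nearest is Delta
(0, 5) — d to each: Mira:10, Indus:16, Cygnus:6, Alpha:8, Delta:8, Kappa:12, Gemma:5 → nearest is Gemma
1 of the 5 points has Delta as nearest.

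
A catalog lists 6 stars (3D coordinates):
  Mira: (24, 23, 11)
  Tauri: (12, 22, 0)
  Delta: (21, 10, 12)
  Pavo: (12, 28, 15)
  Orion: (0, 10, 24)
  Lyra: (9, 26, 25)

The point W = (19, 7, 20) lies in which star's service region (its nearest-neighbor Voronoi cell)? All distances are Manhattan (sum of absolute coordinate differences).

Delta

d(W, Mira) = |19−24| + |7−23| + |20−11| = 5 + 16 + 9 = 30
d(W, Tauri) = |19−12| + |7−22| + |20−0| = 7 + 15 + 20 = 42
d(W, Delta) = |19−21| + |7−10| + |20−12| = 2 + 3 + 8 = 13
d(W, Pavo) = |19−12| + |7−28| + |20−15| = 7 + 21 + 5 = 33
d(W, Orion) = |19−0| + |7−10| + |20−24| = 19 + 3 + 4 = 26
d(W, Lyra) = |19−9| + |7−26| + |20−25| = 10 + 19 + 5 = 34
The smallest is to Delta, so W lies in the Voronoi region of Delta.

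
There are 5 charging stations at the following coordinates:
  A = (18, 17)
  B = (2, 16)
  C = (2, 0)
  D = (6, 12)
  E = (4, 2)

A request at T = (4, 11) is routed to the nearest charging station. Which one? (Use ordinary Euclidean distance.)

Compare squared distances (the ordering matches that of the actual distances):
|TA|² = (4−18)² + (11−17)² = 196 + 36 = 232
|TB|² = (4−2)² + (11−16)² = 4 + 25 = 29
|TC|² = (4−2)² + (11−0)² = 4 + 121 = 125
|TD|² = (4−6)² + (11−12)² = 4 + 1 = 5
|TE|² = (4−4)² + (11−2)² = 0 + 81 = 81
Minimum is at D.

D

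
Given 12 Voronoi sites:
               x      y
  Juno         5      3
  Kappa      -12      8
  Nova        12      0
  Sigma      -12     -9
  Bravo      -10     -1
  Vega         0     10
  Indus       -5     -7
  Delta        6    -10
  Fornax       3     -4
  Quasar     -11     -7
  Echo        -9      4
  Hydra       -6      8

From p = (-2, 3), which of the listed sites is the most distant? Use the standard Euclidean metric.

Since √ is increasing, it suffices to compare squared distances:
d²(p, Juno) = 49 + 0 = 49
d²(p, Kappa) = 100 + 25 = 125
d²(p, Nova) = 196 + 9 = 205
d²(p, Sigma) = 100 + 144 = 244
d²(p, Bravo) = 64 + 16 = 80
d²(p, Vega) = 4 + 49 = 53
d²(p, Indus) = 9 + 100 = 109
d²(p, Delta) = 64 + 169 = 233
d²(p, Fornax) = 25 + 49 = 74
d²(p, Quasar) = 81 + 100 = 181
d²(p, Echo) = 49 + 1 = 50
d²(p, Hydra) = 16 + 25 = 41
The largest is to Sigma.

Sigma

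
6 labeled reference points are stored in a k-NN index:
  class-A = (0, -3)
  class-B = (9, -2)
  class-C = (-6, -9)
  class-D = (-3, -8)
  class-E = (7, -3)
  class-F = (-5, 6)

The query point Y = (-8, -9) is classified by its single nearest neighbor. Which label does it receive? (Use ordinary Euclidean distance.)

class-C

Compare squared distances (the ordering matches that of the actual distances):
d²(Y, class-A) = 64 + 36 = 100
d²(Y, class-B) = 289 + 49 = 338
d²(Y, class-C) = 4 + 0 = 4
d²(Y, class-D) = 25 + 1 = 26
d²(Y, class-E) = 225 + 36 = 261
d²(Y, class-F) = 9 + 225 = 234
Minimum is at class-C.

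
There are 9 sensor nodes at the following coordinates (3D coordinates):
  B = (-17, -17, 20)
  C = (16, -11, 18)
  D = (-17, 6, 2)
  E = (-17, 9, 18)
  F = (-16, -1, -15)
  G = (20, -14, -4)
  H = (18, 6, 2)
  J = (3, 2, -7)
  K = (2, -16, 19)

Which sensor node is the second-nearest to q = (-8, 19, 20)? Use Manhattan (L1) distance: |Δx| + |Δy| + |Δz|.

d(q,B) = |-8−(-17)| + |19−(-17)| + |20−20| = 9 + 36 + 0 = 45
d(q,C) = |-8−16| + |19−(-11)| + |20−18| = 24 + 30 + 2 = 56
d(q,D) = |-8−(-17)| + |19−6| + |20−2| = 9 + 13 + 18 = 40
d(q,E) = |-8−(-17)| + |19−9| + |20−18| = 9 + 10 + 2 = 21
d(q,F) = |-8−(-16)| + |19−(-1)| + |20−(-15)| = 8 + 20 + 35 = 63
d(q,G) = |-8−20| + |19−(-14)| + |20−(-4)| = 28 + 33 + 24 = 85
d(q,H) = |-8−18| + |19−6| + |20−2| = 26 + 13 + 18 = 57
d(q,J) = |-8−3| + |19−2| + |20−(-7)| = 11 + 17 + 27 = 55
d(q,K) = |-8−2| + |19−(-16)| + |20−19| = 10 + 35 + 1 = 46
Sorted ascending: E, D, B, … — the second-nearest is D.

D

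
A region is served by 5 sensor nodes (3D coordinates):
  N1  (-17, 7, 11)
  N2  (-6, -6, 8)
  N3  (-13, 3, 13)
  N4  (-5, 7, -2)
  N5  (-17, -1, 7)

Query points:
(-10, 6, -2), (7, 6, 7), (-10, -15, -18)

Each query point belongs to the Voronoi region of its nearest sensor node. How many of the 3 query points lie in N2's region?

0

(-10, 6, -2) — d² to each: N1:219, N2:260, N3:243, N4:26, N5:179 → nearest is N4
(7, 6, 7) — d² to each: N1:593, N2:314, N3:445, N4:226, N5:625 → nearest is N4
(-10, -15, -18) — d² to each: N1:1374, N2:773, N3:1294, N4:765, N5:870 → nearest is N4
0 of the 3 points have N2 as nearest.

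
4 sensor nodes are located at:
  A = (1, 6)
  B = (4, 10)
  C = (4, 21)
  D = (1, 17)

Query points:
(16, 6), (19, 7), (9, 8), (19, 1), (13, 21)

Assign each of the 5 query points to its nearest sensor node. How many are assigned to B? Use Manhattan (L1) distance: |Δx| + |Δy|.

(16, 6) — d to each: A:15, B:16, C:27, D:26 → nearest is A
(19, 7) — d to each: A:19, B:18, C:29, D:28 → nearest is B
(9, 8) — d to each: A:10, B:7, C:18, D:17 → nearest is B
(19, 1) — d to each: A:23, B:24, C:35, D:34 → nearest is A
(13, 21) — d to each: A:27, B:20, C:9, D:16 → nearest is C
2 of the 5 points have B as nearest.

2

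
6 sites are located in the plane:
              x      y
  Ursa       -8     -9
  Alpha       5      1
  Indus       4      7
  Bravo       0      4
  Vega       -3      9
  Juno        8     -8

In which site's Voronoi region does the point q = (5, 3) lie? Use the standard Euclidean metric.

Squared Euclidean distances:
d²(q, Ursa) = (5−(-8))² + (3−(-9))² = 169 + 144 = 313
d²(q, Alpha) = (5−5)² + (3−1)² = 0 + 4 = 4
d²(q, Indus) = (5−4)² + (3−7)² = 1 + 16 = 17
d²(q, Bravo) = (5−0)² + (3−4)² = 25 + 1 = 26
d²(q, Vega) = (5−(-3))² + (3−9)² = 64 + 36 = 100
d²(q, Juno) = (5−8)² + (3−(-8))² = 9 + 121 = 130
Alpha is nearest.

Alpha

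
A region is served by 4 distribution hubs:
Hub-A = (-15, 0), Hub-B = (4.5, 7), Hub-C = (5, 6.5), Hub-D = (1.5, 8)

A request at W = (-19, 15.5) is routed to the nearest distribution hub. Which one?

Hub-A

Squared Euclidean distances:
d²(W, Hub-A) = (-19−(-15))² + (15.5−0)² = 16 + 240.25 = 256.25
d²(W, Hub-B) = (-19−4.5)² + (15.5−7)² = 552.25 + 72.25 = 624.5
d²(W, Hub-C) = (-19−5)² + (15.5−6.5)² = 576 + 81 = 657
d²(W, Hub-D) = (-19−1.5)² + (15.5−8)² = 420.25 + 56.25 = 476.5
The smallest is to Hub-A, so W lies in the Voronoi region of Hub-A.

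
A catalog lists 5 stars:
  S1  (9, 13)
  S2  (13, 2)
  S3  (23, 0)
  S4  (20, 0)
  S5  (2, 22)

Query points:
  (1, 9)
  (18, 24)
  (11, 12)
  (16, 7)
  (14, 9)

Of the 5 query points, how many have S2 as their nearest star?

1

(1, 9) — d² to each: S1:80, S2:193, S3:565, S4:442, S5:170 → nearest is S1
(18, 24) — d² to each: S1:202, S2:509, S3:601, S4:580, S5:260 → nearest is S1
(11, 12) — d² to each: S1:5, S2:104, S3:288, S4:225, S5:181 → nearest is S1
(16, 7) — d² to each: S1:85, S2:34, S3:98, S4:65, S5:421 → nearest is S2
(14, 9) — d² to each: S1:41, S2:50, S3:162, S4:117, S5:313 → nearest is S1
1 of the 5 points has S2 as nearest.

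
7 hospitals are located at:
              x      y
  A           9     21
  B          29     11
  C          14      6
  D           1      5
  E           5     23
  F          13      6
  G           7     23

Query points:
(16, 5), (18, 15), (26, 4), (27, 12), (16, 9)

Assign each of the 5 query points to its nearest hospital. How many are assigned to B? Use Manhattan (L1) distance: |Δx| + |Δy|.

2

(16, 5) — d to each: A:23, B:19, C:3, D:15, E:29, F:4, G:27 → nearest is C
(18, 15) — d to each: A:15, B:15, C:13, D:27, E:21, F:14, G:19 → nearest is C
(26, 4) — d to each: A:34, B:10, C:14, D:26, E:40, F:15, G:38 → nearest is B
(27, 12) — d to each: A:27, B:3, C:19, D:33, E:33, F:20, G:31 → nearest is B
(16, 9) — d to each: A:19, B:15, C:5, D:19, E:25, F:6, G:23 → nearest is C
2 of the 5 points have B as nearest.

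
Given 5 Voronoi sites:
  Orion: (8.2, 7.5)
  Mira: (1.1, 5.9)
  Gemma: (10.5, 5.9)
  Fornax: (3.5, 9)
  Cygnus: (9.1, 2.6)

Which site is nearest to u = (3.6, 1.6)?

Mira

Squared Euclidean distances:
d²(u, Orion) = (3.6−8.2)² + (1.6−7.5)² = 21.16 + 34.81 = 55.97
d²(u, Mira) = (3.6−1.1)² + (1.6−5.9)² = 6.25 + 18.49 = 24.74
d²(u, Gemma) = (3.6−10.5)² + (1.6−5.9)² = 47.61 + 18.49 = 66.1
d²(u, Fornax) = (3.6−3.5)² + (1.6−9)² = 0.01 + 54.76 = 54.77
d²(u, Cygnus) = (3.6−9.1)² + (1.6−2.6)² = 30.25 + 1 = 31.25
The smallest is to Mira, so u lies in the Voronoi region of Mira.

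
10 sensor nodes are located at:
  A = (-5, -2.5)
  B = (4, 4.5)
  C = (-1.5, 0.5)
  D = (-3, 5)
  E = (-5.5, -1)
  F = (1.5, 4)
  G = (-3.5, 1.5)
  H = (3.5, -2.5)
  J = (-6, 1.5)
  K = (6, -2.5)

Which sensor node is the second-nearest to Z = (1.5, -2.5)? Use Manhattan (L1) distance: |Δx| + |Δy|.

d(Z,A) = |1.5−(-5)| + |-2.5−(-2.5)| = 6.5 + 0 = 6.5
d(Z,B) = |1.5−4| + |-2.5−4.5| = 2.5 + 7 = 9.5
d(Z,C) = |1.5−(-1.5)| + |-2.5−0.5| = 3 + 3 = 6
d(Z,D) = |1.5−(-3)| + |-2.5−5| = 4.5 + 7.5 = 12
d(Z,E) = |1.5−(-5.5)| + |-2.5−(-1)| = 7 + 1.5 = 8.5
d(Z,F) = |1.5−1.5| + |-2.5−4| = 0 + 6.5 = 6.5
d(Z,G) = |1.5−(-3.5)| + |-2.5−1.5| = 5 + 4 = 9
d(Z,H) = |1.5−3.5| + |-2.5−(-2.5)| = 2 + 0 = 2
d(Z,J) = |1.5−(-6)| + |-2.5−1.5| = 7.5 + 4 = 11.5
d(Z,K) = |1.5−6| + |-2.5−(-2.5)| = 4.5 + 0 = 4.5
Sorted ascending: H, K, C, … — the second-nearest is K.

K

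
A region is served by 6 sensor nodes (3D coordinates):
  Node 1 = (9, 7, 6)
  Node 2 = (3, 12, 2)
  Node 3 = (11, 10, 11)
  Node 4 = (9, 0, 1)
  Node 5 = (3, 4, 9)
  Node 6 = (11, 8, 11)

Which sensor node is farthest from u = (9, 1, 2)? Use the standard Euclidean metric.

Compare squared distances (the ordering matches that of the actual distances):
d²(u, Node 1) = (9−9)² + (1−7)² + (2−6)² = 0 + 36 + 16 = 52
d²(u, Node 2) = (9−3)² + (1−12)² + (2−2)² = 36 + 121 + 0 = 157
d²(u, Node 3) = (9−11)² + (1−10)² + (2−11)² = 4 + 81 + 81 = 166
d²(u, Node 4) = (9−9)² + (1−0)² + (2−1)² = 0 + 1 + 1 = 2
d²(u, Node 5) = (9−3)² + (1−4)² + (2−9)² = 36 + 9 + 49 = 94
d²(u, Node 6) = (9−11)² + (1−8)² + (2−11)² = 4 + 49 + 81 = 134
The largest is to Node 3.

Node 3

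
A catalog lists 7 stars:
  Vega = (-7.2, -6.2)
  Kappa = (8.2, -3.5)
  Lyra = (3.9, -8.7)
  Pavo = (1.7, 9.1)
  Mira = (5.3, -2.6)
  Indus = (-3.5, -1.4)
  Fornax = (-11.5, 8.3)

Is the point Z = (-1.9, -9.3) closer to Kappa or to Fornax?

Compare squared distances:
d²(Z, Kappa) = (-1.9−8.2)² + (-9.3−(-3.5))² = 102.01 + 33.64 = 135.65
d²(Z, Fornax) = (-1.9−(-11.5))² + (-9.3−8.3)² = 92.16 + 309.76 = 401.92
135.65 < 401.92, so Kappa is closer.

Kappa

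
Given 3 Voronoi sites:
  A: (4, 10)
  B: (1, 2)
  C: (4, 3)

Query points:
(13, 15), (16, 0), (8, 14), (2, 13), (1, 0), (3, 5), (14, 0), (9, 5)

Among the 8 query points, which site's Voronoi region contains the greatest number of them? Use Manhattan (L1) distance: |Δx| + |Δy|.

C

(13, 15) — d to each: A:14, B:25, C:21 → nearest is A
(16, 0) — d to each: A:22, B:17, C:15 → nearest is C
(8, 14) — d to each: A:8, B:19, C:15 → nearest is A
(2, 13) — d to each: A:5, B:12, C:12 → nearest is A
(1, 0) — d to each: A:13, B:2, C:6 → nearest is B
(3, 5) — d to each: A:6, B:5, C:3 → nearest is C
(14, 0) — d to each: A:20, B:15, C:13 → nearest is C
(9, 5) — d to each: A:10, B:11, C:7 → nearest is C
Tally — A:3, B:1, C:4. C captures the most (4).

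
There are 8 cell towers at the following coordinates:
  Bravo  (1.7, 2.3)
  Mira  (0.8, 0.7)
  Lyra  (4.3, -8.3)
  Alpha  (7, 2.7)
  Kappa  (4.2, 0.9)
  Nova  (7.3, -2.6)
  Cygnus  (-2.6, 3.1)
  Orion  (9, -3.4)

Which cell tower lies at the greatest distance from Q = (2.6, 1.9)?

Since √ is increasing, it suffices to compare squared distances:
d²(Q, Bravo) = 0.81 + 0.16 = 0.97
d²(Q, Mira) = 3.24 + 1.44 = 4.68
d²(Q, Lyra) = 2.89 + 104.04 = 106.93
d²(Q, Alpha) = 19.36 + 0.64 = 20
d²(Q, Kappa) = 2.56 + 1 = 3.56
d²(Q, Nova) = 22.09 + 20.25 = 42.34
d²(Q, Cygnus) = 27.04 + 1.44 = 28.48
d²(Q, Orion) = 40.96 + 28.09 = 69.05
The largest is to Lyra.

Lyra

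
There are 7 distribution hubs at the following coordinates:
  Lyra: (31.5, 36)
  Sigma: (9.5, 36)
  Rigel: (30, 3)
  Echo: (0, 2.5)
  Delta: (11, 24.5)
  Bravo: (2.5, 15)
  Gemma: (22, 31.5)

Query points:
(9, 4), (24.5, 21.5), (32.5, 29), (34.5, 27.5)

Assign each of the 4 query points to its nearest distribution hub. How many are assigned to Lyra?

2

(9, 4) — d² to each: Lyra:1530.25, Sigma:1024.25, Rigel:442, Echo:83.25, Delta:424.25, Bravo:163.25, Gemma:925.25 → nearest is Echo
(24.5, 21.5) — d² to each: Lyra:259.25, Sigma:435.25, Rigel:372.5, Echo:961.25, Delta:191.25, Bravo:526.25, Gemma:106.25 → nearest is Gemma
(32.5, 29) — d² to each: Lyra:50, Sigma:578, Rigel:682.25, Echo:1758.5, Delta:482.5, Bravo:1096, Gemma:116.5 → nearest is Lyra
(34.5, 27.5) — d² to each: Lyra:81.25, Sigma:697.25, Rigel:620.5, Echo:1815.25, Delta:561.25, Bravo:1180.25, Gemma:172.25 → nearest is Lyra
2 of the 4 points have Lyra as nearest.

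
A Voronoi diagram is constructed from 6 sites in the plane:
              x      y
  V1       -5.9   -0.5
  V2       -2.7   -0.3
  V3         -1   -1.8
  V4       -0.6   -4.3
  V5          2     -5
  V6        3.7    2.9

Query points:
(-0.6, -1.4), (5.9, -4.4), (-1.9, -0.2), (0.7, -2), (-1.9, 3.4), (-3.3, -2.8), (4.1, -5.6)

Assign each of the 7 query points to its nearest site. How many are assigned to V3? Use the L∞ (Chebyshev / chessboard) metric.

3

(-0.6, -1.4) — d to each: V1:5.3, V2:2.1, V3:0.4, V4:2.9, V5:3.6, V6:4.3 → nearest is V3
(5.9, -4.4) — d to each: V1:11.8, V2:8.6, V3:6.9, V4:6.5, V5:3.9, V6:7.3 → nearest is V5
(-1.9, -0.2) — d to each: V1:4, V2:0.8, V3:1.6, V4:4.1, V5:4.8, V6:5.6 → nearest is V2
(0.7, -2) — d to each: V1:6.6, V2:3.4, V3:1.7, V4:2.3, V5:3, V6:4.9 → nearest is V3
(-1.9, 3.4) — d to each: V1:4, V2:3.7, V3:5.2, V4:7.7, V5:8.4, V6:5.6 → nearest is V2
(-3.3, -2.8) — d to each: V1:2.6, V2:2.5, V3:2.3, V4:2.7, V5:5.3, V6:7 → nearest is V3
(4.1, -5.6) — d to each: V1:10, V2:6.8, V3:5.1, V4:4.7, V5:2.1, V6:8.5 → nearest is V5
3 of the 7 points have V3 as nearest.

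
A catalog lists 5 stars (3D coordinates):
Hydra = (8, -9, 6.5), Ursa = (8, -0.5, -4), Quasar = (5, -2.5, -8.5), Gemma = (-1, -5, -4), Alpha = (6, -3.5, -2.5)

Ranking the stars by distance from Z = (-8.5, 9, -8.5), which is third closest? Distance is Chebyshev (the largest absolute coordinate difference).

Alpha

d(Z, Hydra) = max(16.5, 18, 15) = 18
d(Z, Ursa) = max(16.5, 9.5, 4.5) = 16.5
d(Z, Quasar) = max(13.5, 11.5, 0) = 13.5
d(Z, Gemma) = max(7.5, 14, 4.5) = 14
d(Z, Alpha) = max(14.5, 12.5, 6) = 14.5
Sorted ascending: Quasar, Gemma, Alpha, Ursa, … — the third-nearest is Alpha.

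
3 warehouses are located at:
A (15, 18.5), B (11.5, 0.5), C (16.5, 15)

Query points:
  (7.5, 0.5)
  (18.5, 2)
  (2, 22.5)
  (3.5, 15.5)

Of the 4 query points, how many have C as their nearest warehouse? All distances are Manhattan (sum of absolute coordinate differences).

1

(7.5, 0.5) — d to each: A:25.5, B:4, C:23.5 → nearest is B
(18.5, 2) — d to each: A:20, B:8.5, C:15 → nearest is B
(2, 22.5) — d to each: A:17, B:31.5, C:22 → nearest is A
(3.5, 15.5) — d to each: A:14.5, B:23, C:13.5 → nearest is C
1 of the 4 points has C as nearest.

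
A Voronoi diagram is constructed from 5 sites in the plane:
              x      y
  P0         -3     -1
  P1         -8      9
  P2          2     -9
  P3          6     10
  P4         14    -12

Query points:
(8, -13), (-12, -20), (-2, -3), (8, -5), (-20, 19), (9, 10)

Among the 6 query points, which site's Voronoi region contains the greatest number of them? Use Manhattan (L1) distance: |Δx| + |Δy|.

(8, -13) — d to each: P0:23, P1:38, P2:10, P3:25, P4:7 → nearest is P4
(-12, -20) — d to each: P0:28, P1:33, P2:25, P3:48, P4:34 → nearest is P2
(-2, -3) — d to each: P0:3, P1:18, P2:10, P3:21, P4:25 → nearest is P0
(8, -5) — d to each: P0:15, P1:30, P2:10, P3:17, P4:13 → nearest is P2
(-20, 19) — d to each: P0:37, P1:22, P2:50, P3:35, P4:65 → nearest is P1
(9, 10) — d to each: P0:23, P1:18, P2:26, P3:3, P4:27 → nearest is P3
Tally — P0:1, P1:1, P2:2, P3:1, P4:1. P2 captures the most (2).

P2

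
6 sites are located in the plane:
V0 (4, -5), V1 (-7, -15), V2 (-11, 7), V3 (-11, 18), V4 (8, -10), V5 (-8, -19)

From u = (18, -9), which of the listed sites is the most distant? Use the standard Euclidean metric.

Since √ is increasing, it suffices to compare squared distances:
|uV0|² = (18−4)² + (-9−(-5))² = 196 + 16 = 212
|uV1|² = (18−(-7))² + (-9−(-15))² = 625 + 36 = 661
|uV2|² = (18−(-11))² + (-9−7)² = 841 + 256 = 1097
|uV3|² = (18−(-11))² + (-9−18)² = 841 + 729 = 1570
|uV4|² = (18−8)² + (-9−(-10))² = 100 + 1 = 101
|uV5|² = (18−(-8))² + (-9−(-19))² = 676 + 100 = 776
The largest is to V3.

V3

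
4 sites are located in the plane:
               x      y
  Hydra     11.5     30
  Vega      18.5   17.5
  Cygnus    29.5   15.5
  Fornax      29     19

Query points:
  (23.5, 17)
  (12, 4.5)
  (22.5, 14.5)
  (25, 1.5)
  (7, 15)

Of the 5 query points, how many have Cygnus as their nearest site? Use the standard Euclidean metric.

1

(23.5, 17) — d² to each: Hydra:313, Vega:25.25, Cygnus:38.25, Fornax:34.25 → nearest is Vega
(12, 4.5) — d² to each: Hydra:650.5, Vega:211.25, Cygnus:427.25, Fornax:499.25 → nearest is Vega
(22.5, 14.5) — d² to each: Hydra:361.25, Vega:25, Cygnus:50, Fornax:62.5 → nearest is Vega
(25, 1.5) — d² to each: Hydra:994.5, Vega:298.25, Cygnus:216.25, Fornax:322.25 → nearest is Cygnus
(7, 15) — d² to each: Hydra:245.25, Vega:138.5, Cygnus:506.5, Fornax:500 → nearest is Vega
1 of the 5 points has Cygnus as nearest.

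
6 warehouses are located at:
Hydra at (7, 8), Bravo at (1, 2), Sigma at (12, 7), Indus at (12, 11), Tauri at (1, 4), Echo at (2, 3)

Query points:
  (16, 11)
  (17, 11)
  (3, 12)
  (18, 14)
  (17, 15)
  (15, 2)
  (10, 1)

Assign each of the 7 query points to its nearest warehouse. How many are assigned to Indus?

4

(16, 11) — d² to each: Hydra:90, Bravo:306, Sigma:32, Indus:16, Tauri:274, Echo:260 → nearest is Indus
(17, 11) — d² to each: Hydra:109, Bravo:337, Sigma:41, Indus:25, Tauri:305, Echo:289 → nearest is Indus
(3, 12) — d² to each: Hydra:32, Bravo:104, Sigma:106, Indus:82, Tauri:68, Echo:82 → nearest is Hydra
(18, 14) — d² to each: Hydra:157, Bravo:433, Sigma:85, Indus:45, Tauri:389, Echo:377 → nearest is Indus
(17, 15) — d² to each: Hydra:149, Bravo:425, Sigma:89, Indus:41, Tauri:377, Echo:369 → nearest is Indus
(15, 2) — d² to each: Hydra:100, Bravo:196, Sigma:34, Indus:90, Tauri:200, Echo:170 → nearest is Sigma
(10, 1) — d² to each: Hydra:58, Bravo:82, Sigma:40, Indus:104, Tauri:90, Echo:68 → nearest is Sigma
4 of the 7 points have Indus as nearest.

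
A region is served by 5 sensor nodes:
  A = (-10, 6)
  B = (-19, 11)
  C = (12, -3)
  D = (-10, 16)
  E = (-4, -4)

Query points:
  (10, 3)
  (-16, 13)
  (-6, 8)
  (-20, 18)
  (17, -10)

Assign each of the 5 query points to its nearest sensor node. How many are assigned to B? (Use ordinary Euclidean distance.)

2

(10, 3) — d² to each: A:409, B:905, C:40, D:569, E:245 → nearest is C
(-16, 13) — d² to each: A:85, B:13, C:1040, D:45, E:433 → nearest is B
(-6, 8) — d² to each: A:20, B:178, C:445, D:80, E:148 → nearest is A
(-20, 18) — d² to each: A:244, B:50, C:1465, D:104, E:740 → nearest is B
(17, -10) — d² to each: A:985, B:1737, C:74, D:1405, E:477 → nearest is C
2 of the 5 points have B as nearest.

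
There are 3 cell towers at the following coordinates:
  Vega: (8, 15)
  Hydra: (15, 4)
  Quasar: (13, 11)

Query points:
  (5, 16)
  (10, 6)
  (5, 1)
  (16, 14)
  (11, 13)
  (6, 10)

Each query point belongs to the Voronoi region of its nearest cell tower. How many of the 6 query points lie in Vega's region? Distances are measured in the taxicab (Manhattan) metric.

2

(5, 16) — d to each: Vega:4, Hydra:22, Quasar:13 → nearest is Vega
(10, 6) — d to each: Vega:11, Hydra:7, Quasar:8 → nearest is Hydra
(5, 1) — d to each: Vega:17, Hydra:13, Quasar:18 → nearest is Hydra
(16, 14) — d to each: Vega:9, Hydra:11, Quasar:6 → nearest is Quasar
(11, 13) — d to each: Vega:5, Hydra:13, Quasar:4 → nearest is Quasar
(6, 10) — d to each: Vega:7, Hydra:15, Quasar:8 → nearest is Vega
2 of the 6 points have Vega as nearest.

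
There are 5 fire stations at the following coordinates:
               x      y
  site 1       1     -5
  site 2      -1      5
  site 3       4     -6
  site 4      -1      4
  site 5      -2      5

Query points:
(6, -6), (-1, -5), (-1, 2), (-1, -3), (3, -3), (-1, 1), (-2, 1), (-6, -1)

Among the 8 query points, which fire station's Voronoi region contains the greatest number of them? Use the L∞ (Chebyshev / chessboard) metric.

(6, -6) — d to each: site 1:5, site 2:11, site 3:2, site 4:10, site 5:11 → nearest is site 3
(-1, -5) — d to each: site 1:2, site 2:10, site 3:5, site 4:9, site 5:10 → nearest is site 1
(-1, 2) — d to each: site 1:7, site 2:3, site 3:8, site 4:2, site 5:3 → nearest is site 4
(-1, -3) — d to each: site 1:2, site 2:8, site 3:5, site 4:7, site 5:8 → nearest is site 1
(3, -3) — d to each: site 1:2, site 2:8, site 3:3, site 4:7, site 5:8 → nearest is site 1
(-1, 1) — d to each: site 1:6, site 2:4, site 3:7, site 4:3, site 5:4 → nearest is site 4
(-2, 1) — d to each: site 1:6, site 2:4, site 3:7, site 4:3, site 5:4 → nearest is site 4
(-6, -1) — d to each: site 1:7, site 2:6, site 3:10, site 4:5, site 5:6 → nearest is site 4
Tally — site 1:3, site 3:1, site 4:4. site 4 captures the most (4).

site 4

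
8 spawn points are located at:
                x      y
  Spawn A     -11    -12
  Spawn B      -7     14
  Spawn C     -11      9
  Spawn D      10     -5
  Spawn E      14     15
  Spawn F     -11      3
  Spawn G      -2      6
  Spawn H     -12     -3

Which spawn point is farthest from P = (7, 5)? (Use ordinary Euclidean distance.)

Spawn A

Compare squared distances (the ordering matches that of the actual distances):
d²(P, Spawn A) = 324 + 289 = 613
d²(P, Spawn B) = 196 + 81 = 277
d²(P, Spawn C) = 324 + 16 = 340
d²(P, Spawn D) = 9 + 100 = 109
d²(P, Spawn E) = 49 + 100 = 149
d²(P, Spawn F) = 324 + 4 = 328
d²(P, Spawn G) = 81 + 1 = 82
d²(P, Spawn H) = 361 + 64 = 425
The largest is to Spawn A.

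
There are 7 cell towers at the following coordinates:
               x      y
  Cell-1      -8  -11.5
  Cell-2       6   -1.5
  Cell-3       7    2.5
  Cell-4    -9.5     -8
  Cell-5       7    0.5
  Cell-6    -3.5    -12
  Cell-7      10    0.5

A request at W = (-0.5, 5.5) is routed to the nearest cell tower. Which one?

Cell-3

Squared Euclidean distances:
d²(W, Cell-1) = 56.25 + 289 = 345.25
d²(W, Cell-2) = 42.25 + 49 = 91.25
d²(W, Cell-3) = 56.25 + 9 = 65.25
d²(W, Cell-4) = 81 + 182.25 = 263.25
d²(W, Cell-5) = 56.25 + 25 = 81.25
d²(W, Cell-6) = 9 + 306.25 = 315.25
d²(W, Cell-7) = 110.25 + 25 = 135.25
The smallest is to Cell-3, so W lies in the Voronoi region of Cell-3.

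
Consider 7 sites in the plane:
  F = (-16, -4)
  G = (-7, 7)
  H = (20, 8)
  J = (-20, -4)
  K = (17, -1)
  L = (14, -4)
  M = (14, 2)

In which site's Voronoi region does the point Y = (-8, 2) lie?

Squared Euclidean distances:
|YF|² = (-8−(-16))² + (2−(-4))² = 64 + 36 = 100
|YG|² = (-8−(-7))² + (2−7)² = 1 + 25 = 26
|YH|² = (-8−20)² + (2−8)² = 784 + 36 = 820
|YJ|² = (-8−(-20))² + (2−(-4))² = 144 + 36 = 180
|YK|² = (-8−17)² + (2−(-1))² = 625 + 9 = 634
|YL|² = (-8−14)² + (2−(-4))² = 484 + 36 = 520
|YM|² = (-8−14)² + (2−2)² = 484 + 0 = 484
G is nearest.

G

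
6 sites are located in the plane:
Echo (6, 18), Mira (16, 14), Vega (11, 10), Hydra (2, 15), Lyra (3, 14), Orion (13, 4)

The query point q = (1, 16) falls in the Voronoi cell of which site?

Hydra

Compare squared distances (the ordering matches that of the actual distances):
d²(q, Echo) = (1−6)² + (16−18)² = 25 + 4 = 29
d²(q, Mira) = (1−16)² + (16−14)² = 225 + 4 = 229
d²(q, Vega) = (1−11)² + (16−10)² = 100 + 36 = 136
d²(q, Hydra) = (1−2)² + (16−15)² = 1 + 1 = 2
d²(q, Lyra) = (1−3)² + (16−14)² = 4 + 4 = 8
d²(q, Orion) = (1−13)² + (16−4)² = 144 + 144 = 288
The smallest is to Hydra, so q lies in the Voronoi region of Hydra.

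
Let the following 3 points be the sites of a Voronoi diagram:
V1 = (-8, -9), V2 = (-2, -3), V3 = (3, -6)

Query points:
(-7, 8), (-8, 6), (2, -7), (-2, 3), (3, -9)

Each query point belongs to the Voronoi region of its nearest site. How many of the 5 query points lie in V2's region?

(-7, 8) — d² to each: V1:290, V2:146, V3:296 → nearest is V2
(-8, 6) — d² to each: V1:225, V2:117, V3:265 → nearest is V2
(2, -7) — d² to each: V1:104, V2:32, V3:2 → nearest is V3
(-2, 3) — d² to each: V1:180, V2:36, V3:106 → nearest is V2
(3, -9) — d² to each: V1:121, V2:61, V3:9 → nearest is V3
3 of the 5 points have V2 as nearest.

3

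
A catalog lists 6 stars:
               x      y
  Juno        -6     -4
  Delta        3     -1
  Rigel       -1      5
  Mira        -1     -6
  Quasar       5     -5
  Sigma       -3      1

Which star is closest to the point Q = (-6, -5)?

Since √ is increasing, it suffices to compare squared distances:
d²(Q, Juno) = 0 + 1 = 1
d²(Q, Delta) = 81 + 16 = 97
d²(Q, Rigel) = 25 + 100 = 125
d²(Q, Mira) = 25 + 1 = 26
d²(Q, Quasar) = 121 + 0 = 121
d²(Q, Sigma) = 9 + 36 = 45
Juno is nearest.

Juno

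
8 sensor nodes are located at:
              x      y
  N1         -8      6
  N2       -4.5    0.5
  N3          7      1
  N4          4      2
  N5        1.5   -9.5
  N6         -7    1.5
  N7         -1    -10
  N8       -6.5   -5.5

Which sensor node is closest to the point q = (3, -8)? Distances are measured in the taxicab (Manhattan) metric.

d(q,N1) = 11 + 14 = 25
d(q,N2) = 7.5 + 8.5 = 16
d(q,N3) = 4 + 9 = 13
d(q,N4) = 1 + 10 = 11
d(q,N5) = 1.5 + 1.5 = 3
d(q,N6) = 10 + 9.5 = 19.5
d(q,N7) = 4 + 2 = 6
d(q,N8) = 9.5 + 2.5 = 12
N5 is nearest.

N5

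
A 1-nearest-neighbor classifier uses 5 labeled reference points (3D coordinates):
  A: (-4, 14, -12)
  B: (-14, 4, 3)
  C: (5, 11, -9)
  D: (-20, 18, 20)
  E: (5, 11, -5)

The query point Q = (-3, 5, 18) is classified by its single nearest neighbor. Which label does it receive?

Squared Euclidean distances:
|QA|² = (-3−(-4))² + (5−14)² + (18−(-12))² = 1 + 81 + 900 = 982
|QB|² = (-3−(-14))² + (5−4)² + (18−3)² = 121 + 1 + 225 = 347
|QC|² = (-3−5)² + (5−11)² + (18−(-9))² = 64 + 36 + 729 = 829
|QD|² = (-3−(-20))² + (5−18)² + (18−20)² = 289 + 169 + 4 = 462
|QE|² = (-3−5)² + (5−11)² + (18−(-5))² = 64 + 36 + 529 = 629
Minimum is at B.

B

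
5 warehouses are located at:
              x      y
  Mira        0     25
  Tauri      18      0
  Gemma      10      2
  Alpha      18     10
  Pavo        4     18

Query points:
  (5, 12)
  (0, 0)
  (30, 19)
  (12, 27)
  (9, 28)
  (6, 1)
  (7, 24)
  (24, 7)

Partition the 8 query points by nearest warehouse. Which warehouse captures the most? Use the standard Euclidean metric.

Pavo

(5, 12) — d² to each: Mira:194, Tauri:313, Gemma:125, Alpha:173, Pavo:37 → nearest is Pavo
(0, 0) — d² to each: Mira:625, Tauri:324, Gemma:104, Alpha:424, Pavo:340 → nearest is Gemma
(30, 19) — d² to each: Mira:936, Tauri:505, Gemma:689, Alpha:225, Pavo:677 → nearest is Alpha
(12, 27) — d² to each: Mira:148, Tauri:765, Gemma:629, Alpha:325, Pavo:145 → nearest is Pavo
(9, 28) — d² to each: Mira:90, Tauri:865, Gemma:677, Alpha:405, Pavo:125 → nearest is Mira
(6, 1) — d² to each: Mira:612, Tauri:145, Gemma:17, Alpha:225, Pavo:293 → nearest is Gemma
(7, 24) — d² to each: Mira:50, Tauri:697, Gemma:493, Alpha:317, Pavo:45 → nearest is Pavo
(24, 7) — d² to each: Mira:900, Tauri:85, Gemma:221, Alpha:45, Pavo:521 → nearest is Alpha
Tally — Mira:1, Gemma:2, Alpha:2, Pavo:3. Pavo captures the most (3).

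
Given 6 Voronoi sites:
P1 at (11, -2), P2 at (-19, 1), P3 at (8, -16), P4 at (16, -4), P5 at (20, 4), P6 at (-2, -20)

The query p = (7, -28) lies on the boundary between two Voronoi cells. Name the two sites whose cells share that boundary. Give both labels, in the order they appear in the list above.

P3 and P6

Squared distances from p to each site:
|pP1|² = (7−11)² + (-28−(-2))² = 16 + 676 = 692
|pP2|² = (7−(-19))² + (-28−1)² = 676 + 841 = 1517
|pP3|² = (7−8)² + (-28−(-16))² = 1 + 144 = 145
|pP4|² = (7−16)² + (-28−(-4))² = 81 + 576 = 657
|pP5|² = (7−20)² + (-28−4)² = 169 + 1024 = 1193
|pP6|² = (7−(-2))² + (-28−(-20))² = 81 + 64 = 145
p is equidistant from P3 and P6 (both at squared distance 145), and every other site is strictly farther — so p lies on the P3–P6 Voronoi edge.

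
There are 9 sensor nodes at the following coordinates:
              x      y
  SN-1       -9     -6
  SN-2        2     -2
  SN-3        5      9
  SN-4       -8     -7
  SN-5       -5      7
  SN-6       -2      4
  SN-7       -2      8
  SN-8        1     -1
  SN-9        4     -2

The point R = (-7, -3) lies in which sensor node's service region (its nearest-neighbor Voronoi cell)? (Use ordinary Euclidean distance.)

Compare squared distances (the ordering matches that of the actual distances):
d²(R, SN-1) = 4 + 9 = 13
d²(R, SN-2) = 81 + 1 = 82
d²(R, SN-3) = 144 + 144 = 288
d²(R, SN-4) = 1 + 16 = 17
d²(R, SN-5) = 4 + 100 = 104
d²(R, SN-6) = 25 + 49 = 74
d²(R, SN-7) = 25 + 121 = 146
d²(R, SN-8) = 64 + 4 = 68
d²(R, SN-9) = 121 + 1 = 122
SN-1 is nearest.

SN-1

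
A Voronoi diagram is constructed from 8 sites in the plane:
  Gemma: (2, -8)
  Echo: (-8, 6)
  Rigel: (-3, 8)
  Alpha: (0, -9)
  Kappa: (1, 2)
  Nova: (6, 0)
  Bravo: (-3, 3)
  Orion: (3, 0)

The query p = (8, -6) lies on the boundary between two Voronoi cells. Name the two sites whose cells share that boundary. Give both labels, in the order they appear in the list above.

Gemma and Nova

Squared distances from p to each site:
d²(p, Gemma) = 36 + 4 = 40
d²(p, Echo) = 256 + 144 = 400
d²(p, Rigel) = 121 + 196 = 317
d²(p, Alpha) = 64 + 9 = 73
d²(p, Kappa) = 49 + 64 = 113
d²(p, Nova) = 4 + 36 = 40
d²(p, Bravo) = 121 + 81 = 202
d²(p, Orion) = 25 + 36 = 61
p is equidistant from Gemma and Nova (both at squared distance 40), and every other site is strictly farther — so p lies on the Gemma–Nova Voronoi edge.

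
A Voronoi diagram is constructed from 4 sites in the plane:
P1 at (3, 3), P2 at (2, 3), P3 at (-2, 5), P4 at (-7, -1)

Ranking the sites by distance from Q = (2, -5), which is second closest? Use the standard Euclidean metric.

Since √ is increasing, it suffices to compare squared distances:
|QP1|² = 1 + 64 = 65
|QP2|² = 0 + 64 = 64
|QP3|² = 16 + 100 = 116
|QP4|² = 81 + 16 = 97
Sorted ascending: P2, P1, P4, … — the second-nearest is P1.

P1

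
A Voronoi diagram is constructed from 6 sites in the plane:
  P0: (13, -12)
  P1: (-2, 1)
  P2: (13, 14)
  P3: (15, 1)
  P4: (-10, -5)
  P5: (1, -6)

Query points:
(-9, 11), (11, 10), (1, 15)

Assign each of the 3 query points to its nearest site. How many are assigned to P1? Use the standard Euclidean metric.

1

(-9, 11) — d² to each: P0:1013, P1:149, P2:493, P3:676, P4:257, P5:389 → nearest is P1
(11, 10) — d² to each: P0:488, P1:250, P2:20, P3:97, P4:666, P5:356 → nearest is P2
(1, 15) — d² to each: P0:873, P1:205, P2:145, P3:392, P4:521, P5:441 → nearest is P2
1 of the 3 points has P1 as nearest.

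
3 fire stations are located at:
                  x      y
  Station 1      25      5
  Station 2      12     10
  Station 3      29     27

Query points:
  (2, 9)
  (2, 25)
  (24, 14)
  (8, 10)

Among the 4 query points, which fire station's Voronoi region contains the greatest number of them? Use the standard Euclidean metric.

(2, 9) — d² to each: Station 1:545, Station 2:101, Station 3:1053 → nearest is Station 2
(2, 25) — d² to each: Station 1:929, Station 2:325, Station 3:733 → nearest is Station 2
(24, 14) — d² to each: Station 1:82, Station 2:160, Station 3:194 → nearest is Station 1
(8, 10) — d² to each: Station 1:314, Station 2:16, Station 3:730 → nearest is Station 2
Tally — Station 1:1, Station 2:3. Station 2 captures the most (3).

Station 2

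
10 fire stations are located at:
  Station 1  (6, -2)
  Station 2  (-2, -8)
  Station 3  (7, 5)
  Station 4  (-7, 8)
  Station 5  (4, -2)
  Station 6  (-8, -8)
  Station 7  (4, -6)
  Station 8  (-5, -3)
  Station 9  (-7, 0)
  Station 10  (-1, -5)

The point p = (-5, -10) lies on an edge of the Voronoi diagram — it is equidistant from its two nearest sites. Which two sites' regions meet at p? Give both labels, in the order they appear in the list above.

Station 2 and Station 6

Squared distances from p to each site:
d²(p, Station 1) = 121 + 64 = 185
d²(p, Station 2) = 9 + 4 = 13
d²(p, Station 3) = 144 + 225 = 369
d²(p, Station 4) = 4 + 324 = 328
d²(p, Station 5) = 81 + 64 = 145
d²(p, Station 6) = 9 + 4 = 13
d²(p, Station 7) = 81 + 16 = 97
d²(p, Station 8) = 0 + 49 = 49
d²(p, Station 9) = 4 + 100 = 104
d²(p, Station 10) = 16 + 25 = 41
p is equidistant from Station 2 and Station 6 (both at squared distance 13), and every other site is strictly farther — so p lies on the Station 2–Station 6 Voronoi edge.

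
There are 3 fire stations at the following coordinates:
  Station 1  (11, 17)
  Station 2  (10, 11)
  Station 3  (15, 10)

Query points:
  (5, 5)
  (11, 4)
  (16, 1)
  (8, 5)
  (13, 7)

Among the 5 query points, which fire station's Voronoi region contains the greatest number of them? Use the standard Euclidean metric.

Station 2

(5, 5) — d² to each: Station 1:180, Station 2:61, Station 3:125 → nearest is Station 2
(11, 4) — d² to each: Station 1:169, Station 2:50, Station 3:52 → nearest is Station 2
(16, 1) — d² to each: Station 1:281, Station 2:136, Station 3:82 → nearest is Station 3
(8, 5) — d² to each: Station 1:153, Station 2:40, Station 3:74 → nearest is Station 2
(13, 7) — d² to each: Station 1:104, Station 2:25, Station 3:13 → nearest is Station 3
Tally — Station 2:3, Station 3:2. Station 2 captures the most (3).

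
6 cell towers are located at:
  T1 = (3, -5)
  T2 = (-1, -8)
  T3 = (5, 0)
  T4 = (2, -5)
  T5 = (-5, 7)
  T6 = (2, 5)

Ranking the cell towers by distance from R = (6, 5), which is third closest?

T1

Since √ is increasing, it suffices to compare squared distances:
|RT1|² = (6−3)² + (5−(-5))² = 9 + 100 = 109
|RT2|² = (6−(-1))² + (5−(-8))² = 49 + 169 = 218
|RT3|² = (6−5)² + (5−0)² = 1 + 25 = 26
|RT4|² = (6−2)² + (5−(-5))² = 16 + 100 = 116
|RT5|² = (6−(-5))² + (5−7)² = 121 + 4 = 125
|RT6|² = (6−2)² + (5−5)² = 16 + 0 = 16
Sorted ascending: T6, T3, T1, T4, … — the third-nearest is T1.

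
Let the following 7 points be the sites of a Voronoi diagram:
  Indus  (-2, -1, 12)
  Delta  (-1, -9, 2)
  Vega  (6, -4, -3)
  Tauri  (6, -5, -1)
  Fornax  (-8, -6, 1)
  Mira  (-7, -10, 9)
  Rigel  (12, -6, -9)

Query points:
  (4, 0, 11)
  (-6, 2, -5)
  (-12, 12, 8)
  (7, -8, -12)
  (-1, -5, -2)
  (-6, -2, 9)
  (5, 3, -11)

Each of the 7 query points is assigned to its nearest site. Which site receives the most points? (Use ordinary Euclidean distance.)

Indus

(4, 0, 11) — d² to each: Indus:38, Delta:187, Vega:216, Tauri:173, Fornax:280, Mira:225, Rigel:500 → nearest is Indus
(-6, 2, -5) — d² to each: Indus:314, Delta:195, Vega:184, Tauri:209, Fornax:104, Mira:341, Rigel:404 → nearest is Fornax
(-12, 12, 8) — d² to each: Indus:285, Delta:598, Vega:701, Tauri:694, Fornax:389, Mira:510, Rigel:1189 → nearest is Indus
(7, -8, -12) — d² to each: Indus:706, Delta:261, Vega:98, Tauri:131, Fornax:398, Mira:641, Rigel:38 → nearest is Rigel
(-1, -5, -2) — d² to each: Indus:213, Delta:32, Vega:51, Tauri:50, Fornax:59, Mira:182, Rigel:219 → nearest is Delta
(-6, -2, 9) — d² to each: Indus:26, Delta:123, Vega:292, Tauri:253, Fornax:84, Mira:65, Rigel:664 → nearest is Indus
(5, 3, -11) — d² to each: Indus:594, Delta:349, Vega:114, Tauri:165, Fornax:394, Mira:713, Rigel:134 → nearest is Vega
Tally — Indus:3, Delta:1, Vega:1, Fornax:1, Rigel:1. Indus captures the most (3).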